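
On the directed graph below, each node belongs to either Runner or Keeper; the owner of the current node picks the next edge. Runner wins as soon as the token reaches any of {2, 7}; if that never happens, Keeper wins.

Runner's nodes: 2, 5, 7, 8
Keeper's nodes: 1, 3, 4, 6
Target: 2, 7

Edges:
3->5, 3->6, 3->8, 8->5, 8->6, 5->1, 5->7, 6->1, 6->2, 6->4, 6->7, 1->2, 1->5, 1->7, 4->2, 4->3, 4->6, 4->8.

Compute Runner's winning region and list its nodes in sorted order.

1, 2, 5, 7, 8

A0 = {2, 7}
A1: add {5} — 5 (Runner) has 5→7.
A2: add {1, 8} — 1 (Keeper): all of {2, 5, 7} already in; 8 (Runner) has 8→5.
A3 = A2; e.g. 3 (Keeper) can still go to 6. Fixed point.
Runner's winning region = {1, 2, 5, 7, 8}.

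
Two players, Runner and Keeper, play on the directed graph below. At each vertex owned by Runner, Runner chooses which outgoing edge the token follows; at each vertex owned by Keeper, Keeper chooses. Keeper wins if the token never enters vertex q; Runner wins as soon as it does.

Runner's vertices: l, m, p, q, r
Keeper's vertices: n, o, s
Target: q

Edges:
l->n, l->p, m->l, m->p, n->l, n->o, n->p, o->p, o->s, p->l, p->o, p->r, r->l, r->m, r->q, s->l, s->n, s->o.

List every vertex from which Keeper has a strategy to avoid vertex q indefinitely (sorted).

A0 = {q}
A1: add {r} — r (Runner) has r→q.
A2: add {p} — p (Runner) has p→r.
A3: add {l, m} — l (Runner) has l→p; m (Runner) has m→p.
A4 = A3; e.g. n (Keeper) can still go to o. Fixed point.
Runner's attractor = {l, m, p, q, r}; Keeper avoids the target exactly from the complement.

n, o, s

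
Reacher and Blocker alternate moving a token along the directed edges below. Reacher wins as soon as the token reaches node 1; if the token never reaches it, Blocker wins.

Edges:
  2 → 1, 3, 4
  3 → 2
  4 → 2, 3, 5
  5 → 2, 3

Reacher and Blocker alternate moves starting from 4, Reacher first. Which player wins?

Track states (vertex, player-to-move).
A0 = {(1,Reacher), (1,Blocker)}
A1: add {(2,Reacher)}.
A2: add {(3,Blocker)}.
A3: add {(4,Reacher), (5,Reacher)}.
(4,Reacher) ∈ A3 ⇒ Reacher forces the target.

Reacher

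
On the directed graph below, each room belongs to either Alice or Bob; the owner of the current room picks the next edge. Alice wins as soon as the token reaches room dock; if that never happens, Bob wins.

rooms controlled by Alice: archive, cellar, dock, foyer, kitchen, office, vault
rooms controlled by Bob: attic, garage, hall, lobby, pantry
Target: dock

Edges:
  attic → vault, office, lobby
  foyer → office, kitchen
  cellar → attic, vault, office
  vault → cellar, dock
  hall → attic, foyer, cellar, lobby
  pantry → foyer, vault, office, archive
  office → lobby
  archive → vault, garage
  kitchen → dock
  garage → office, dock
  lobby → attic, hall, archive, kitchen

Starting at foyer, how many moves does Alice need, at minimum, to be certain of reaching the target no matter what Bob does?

2

A0 = {dock}
A1: add {kitchen, vault} — vault (Alice) has vault→dock; kitchen (Alice) has kitchen→dock.
A2: add {archive, cellar, foyer} — foyer (Alice) has foyer→kitchen; cellar (Alice) has cellar→vault; archive (Alice) has archive→vault.
A3 = A2; e.g. attic (Bob) can still go to office. Fixed point.
foyer enters the attractor at level 2, so Alice can force the target in 2 moves from there.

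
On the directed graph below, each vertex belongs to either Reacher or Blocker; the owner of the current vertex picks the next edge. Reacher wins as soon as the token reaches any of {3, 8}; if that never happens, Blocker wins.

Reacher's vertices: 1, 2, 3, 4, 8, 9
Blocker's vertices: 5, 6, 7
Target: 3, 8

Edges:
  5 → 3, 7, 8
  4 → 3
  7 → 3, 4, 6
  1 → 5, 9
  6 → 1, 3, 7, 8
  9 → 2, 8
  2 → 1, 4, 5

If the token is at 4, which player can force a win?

A0 = {3, 8}
A1: add {4, 9} — 4 (Reacher) has 4→3; 9 (Reacher) has 9→8.
4 ∈ A1, so Reacher can force the target.

Reacher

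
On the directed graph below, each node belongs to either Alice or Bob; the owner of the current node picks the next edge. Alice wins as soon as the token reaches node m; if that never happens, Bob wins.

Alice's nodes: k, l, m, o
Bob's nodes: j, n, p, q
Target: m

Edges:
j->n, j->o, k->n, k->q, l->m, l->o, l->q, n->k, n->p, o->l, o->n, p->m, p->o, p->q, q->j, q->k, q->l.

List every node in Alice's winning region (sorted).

A0 = {m}
A1: add {l} — l (Alice) has l→m.
A2: add {o} — o (Alice) has o→l.
A3 = A2; e.g. j (Bob) can still go to n. Fixed point.
Alice's winning region = {l, m, o}.

l, m, o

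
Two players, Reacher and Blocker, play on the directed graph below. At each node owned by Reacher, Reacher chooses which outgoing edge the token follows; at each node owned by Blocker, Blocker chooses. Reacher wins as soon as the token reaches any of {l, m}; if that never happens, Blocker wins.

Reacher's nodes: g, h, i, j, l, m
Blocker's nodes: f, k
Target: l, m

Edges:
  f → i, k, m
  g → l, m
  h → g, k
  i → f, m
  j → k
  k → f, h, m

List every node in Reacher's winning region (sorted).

g, h, i, l, m

A0 = {l, m}
A1: add {g, i} — g (Reacher) has g→l; i (Reacher) has i→m.
A2: add {h} — h (Reacher) has h→g.
A3 = A2; e.g. f (Blocker) can still go to k. Fixed point.
Reacher's winning region = {g, h, i, l, m}.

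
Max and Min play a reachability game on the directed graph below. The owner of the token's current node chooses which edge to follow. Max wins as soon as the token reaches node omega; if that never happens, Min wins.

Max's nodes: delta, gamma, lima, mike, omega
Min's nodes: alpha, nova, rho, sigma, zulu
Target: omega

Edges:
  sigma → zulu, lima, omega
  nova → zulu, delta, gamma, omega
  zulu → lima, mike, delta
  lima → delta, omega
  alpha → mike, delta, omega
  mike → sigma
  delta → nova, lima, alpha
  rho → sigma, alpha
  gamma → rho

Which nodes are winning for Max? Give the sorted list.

delta, lima, omega

A0 = {omega}
A1: add {lima} — lima (Max) has lima→omega.
A2: add {delta} — delta (Max) has delta→lima.
A3 = A2; e.g. sigma (Min) can still go to zulu. Fixed point.
Max's winning region = {delta, lima, omega}.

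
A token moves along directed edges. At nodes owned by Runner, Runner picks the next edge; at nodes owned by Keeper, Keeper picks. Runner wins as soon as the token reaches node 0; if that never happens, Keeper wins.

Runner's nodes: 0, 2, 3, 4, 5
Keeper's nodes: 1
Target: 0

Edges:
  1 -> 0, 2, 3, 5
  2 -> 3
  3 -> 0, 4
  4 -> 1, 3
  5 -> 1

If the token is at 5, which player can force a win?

A0 = {0}
A1: add {3} — 3 (Runner) has 3→0.
A2: add {2, 4} — 2 (Runner) has 2→3; 4 (Runner) has 4→3.
A3 = A2; e.g. 1 (Keeper) can still go to 5. Fixed point.
5 never enters the attractor, so Keeper can avoid the target forever.

Keeper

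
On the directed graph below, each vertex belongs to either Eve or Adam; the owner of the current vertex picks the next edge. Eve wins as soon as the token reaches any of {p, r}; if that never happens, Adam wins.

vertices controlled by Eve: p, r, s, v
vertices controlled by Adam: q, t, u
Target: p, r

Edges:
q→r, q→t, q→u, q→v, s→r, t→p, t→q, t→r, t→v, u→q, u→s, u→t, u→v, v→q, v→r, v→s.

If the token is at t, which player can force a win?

A0 = {p, r}
A1: add {s, v} — s (Eve) has s→r; v (Eve) has v→r.
A2 = A1; e.g. q (Adam) can still go to t. Fixed point.
t never enters the attractor, so Adam can avoid the target forever.

Adam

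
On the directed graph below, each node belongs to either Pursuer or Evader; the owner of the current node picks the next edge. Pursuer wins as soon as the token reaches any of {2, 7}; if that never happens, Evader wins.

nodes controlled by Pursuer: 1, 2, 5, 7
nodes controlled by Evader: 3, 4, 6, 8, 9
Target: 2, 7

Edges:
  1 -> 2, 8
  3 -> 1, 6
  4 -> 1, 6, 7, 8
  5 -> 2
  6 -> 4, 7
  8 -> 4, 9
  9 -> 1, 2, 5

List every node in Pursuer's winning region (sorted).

A0 = {2, 7}
A1: add {1, 5} — 1 (Pursuer) has 1→2; 5 (Pursuer) has 5→2.
A2: add {9} — 9 (Evader): all of {1, 2, 5} already in.
A3 = A2; e.g. 3 (Evader) can still go to 6. Fixed point.
Pursuer's winning region = {1, 2, 5, 7, 9}.

1, 2, 5, 7, 9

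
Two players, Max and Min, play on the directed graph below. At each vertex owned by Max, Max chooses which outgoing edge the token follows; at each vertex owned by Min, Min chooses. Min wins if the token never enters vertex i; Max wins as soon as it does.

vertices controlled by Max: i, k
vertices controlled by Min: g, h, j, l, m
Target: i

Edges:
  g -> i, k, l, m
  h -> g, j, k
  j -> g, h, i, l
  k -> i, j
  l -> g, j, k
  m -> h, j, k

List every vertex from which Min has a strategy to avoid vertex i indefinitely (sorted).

g, h, j, l, m

A0 = {i}
A1: add {k} — k (Max) has k→i.
A2 = A1; e.g. g (Min) can still go to l. Fixed point.
Max's attractor = {i, k}; Min avoids the target exactly from the complement.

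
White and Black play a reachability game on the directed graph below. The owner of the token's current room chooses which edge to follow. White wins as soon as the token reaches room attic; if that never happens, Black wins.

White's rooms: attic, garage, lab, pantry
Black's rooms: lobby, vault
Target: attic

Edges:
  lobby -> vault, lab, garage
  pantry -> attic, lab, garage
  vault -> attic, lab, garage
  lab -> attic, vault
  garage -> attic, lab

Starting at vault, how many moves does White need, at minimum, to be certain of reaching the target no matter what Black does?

2

A0 = {attic}
A1: add {garage, lab, pantry} — pantry (White) has pantry→attic; lab (White) has lab→attic; garage (White) has garage→attic.
A2: add {vault} — vault (Black): all of {attic, lab, garage} already in.
vault enters the attractor at level 2, so White can force the target in 2 moves from there.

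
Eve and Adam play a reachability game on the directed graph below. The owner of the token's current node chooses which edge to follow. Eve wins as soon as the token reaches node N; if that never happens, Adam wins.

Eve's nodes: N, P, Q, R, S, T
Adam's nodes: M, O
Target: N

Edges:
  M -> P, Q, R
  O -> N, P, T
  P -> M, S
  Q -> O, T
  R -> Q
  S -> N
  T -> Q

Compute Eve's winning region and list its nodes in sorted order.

N, P, S

A0 = {N}
A1: add {S} — S (Eve) has S→N.
A2: add {P} — P (Eve) has P→S.
A3 = A2; e.g. M (Adam) can still go to Q. Fixed point.
Eve's winning region = {N, P, S}.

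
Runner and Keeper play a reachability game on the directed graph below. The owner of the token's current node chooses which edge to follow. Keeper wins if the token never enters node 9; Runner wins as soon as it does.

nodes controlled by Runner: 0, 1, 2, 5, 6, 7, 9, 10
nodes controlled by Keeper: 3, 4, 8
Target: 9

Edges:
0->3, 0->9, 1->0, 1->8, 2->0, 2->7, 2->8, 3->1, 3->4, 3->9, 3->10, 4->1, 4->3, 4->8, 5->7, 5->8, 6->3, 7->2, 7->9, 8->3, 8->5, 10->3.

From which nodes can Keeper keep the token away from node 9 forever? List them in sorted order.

A0 = {9}
A1: add {0, 7} — 0 (Runner) has 0→9; 7 (Runner) has 7→9.
A2: add {1, 2, 5} — 1 (Runner) has 1→0; 2 (Runner) has 2→0; 5 (Runner) has 5→7.
A3 = A2; e.g. 3 (Keeper) can still go to 4. Fixed point.
Runner's attractor = {0, 1, 2, 5, 7, 9}; Keeper avoids the target exactly from the complement.

3, 4, 6, 8, 10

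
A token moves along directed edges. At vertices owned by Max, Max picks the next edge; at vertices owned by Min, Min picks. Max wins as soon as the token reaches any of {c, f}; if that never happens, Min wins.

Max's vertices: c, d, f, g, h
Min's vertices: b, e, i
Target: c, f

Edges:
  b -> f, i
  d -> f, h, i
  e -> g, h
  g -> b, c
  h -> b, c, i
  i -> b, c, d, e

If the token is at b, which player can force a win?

Min

A0 = {c, f}
A1: add {d, g, h} — d (Max) has d→f; g (Max) has g→c; h (Max) has h→c.
A2: add {e} — e (Min): all of {g, h} already in.
A3 = A2; e.g. b (Min) can still go to i. Fixed point.
b never enters the attractor, so Min can avoid the target forever.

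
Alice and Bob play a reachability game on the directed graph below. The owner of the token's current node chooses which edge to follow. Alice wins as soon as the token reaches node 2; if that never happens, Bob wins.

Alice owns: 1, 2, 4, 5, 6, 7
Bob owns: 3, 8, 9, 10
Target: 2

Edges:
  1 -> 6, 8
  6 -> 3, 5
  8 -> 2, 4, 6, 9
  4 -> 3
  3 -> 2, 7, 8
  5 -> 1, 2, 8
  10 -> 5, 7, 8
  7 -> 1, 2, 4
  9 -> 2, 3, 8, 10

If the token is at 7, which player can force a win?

A0 = {2}
A1: add {5, 7} — 5 (Alice) has 5→2; 7 (Alice) has 7→2.
7 ∈ A1, so Alice can force the target.

Alice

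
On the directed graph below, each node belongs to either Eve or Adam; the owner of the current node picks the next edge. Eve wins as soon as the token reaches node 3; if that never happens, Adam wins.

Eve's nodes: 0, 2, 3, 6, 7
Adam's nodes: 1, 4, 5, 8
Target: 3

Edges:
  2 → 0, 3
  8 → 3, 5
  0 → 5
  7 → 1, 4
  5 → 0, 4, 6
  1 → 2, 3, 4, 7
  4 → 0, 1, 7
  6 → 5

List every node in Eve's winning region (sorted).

2, 3

A0 = {3}
A1: add {2} — 2 (Eve) has 2→3.
A2 = A1; e.g. 0 (Eve) has no edge into A1. Fixed point.
Eve's winning region = {2, 3}.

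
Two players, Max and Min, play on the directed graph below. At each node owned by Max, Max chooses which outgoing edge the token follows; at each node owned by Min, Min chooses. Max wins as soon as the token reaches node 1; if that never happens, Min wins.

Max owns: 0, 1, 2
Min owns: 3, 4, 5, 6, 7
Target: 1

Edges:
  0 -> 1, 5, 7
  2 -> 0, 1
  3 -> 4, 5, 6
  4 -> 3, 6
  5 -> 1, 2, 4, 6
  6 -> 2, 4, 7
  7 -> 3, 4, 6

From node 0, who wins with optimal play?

Max

A0 = {1}
A1: add {0, 2} — 0 (Max) has 0→1; 2 (Max) has 2→1.
A2 = A1; e.g. 3 (Min) can still go to 4. Fixed point.
0 ∈ A1, so Max can force the target.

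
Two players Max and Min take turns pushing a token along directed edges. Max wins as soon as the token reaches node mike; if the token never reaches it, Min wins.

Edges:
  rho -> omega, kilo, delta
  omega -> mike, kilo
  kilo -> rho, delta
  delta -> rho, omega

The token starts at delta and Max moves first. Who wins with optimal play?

Min

Track states (vertex, player-to-move).
A0 = {(mike,Max), (mike,Min)}
A1: add {(omega,Max)}.
A2 = A1; e.g. (rho,Max) stays out. (delta,Max) never enters ⇒ Min avoids the target.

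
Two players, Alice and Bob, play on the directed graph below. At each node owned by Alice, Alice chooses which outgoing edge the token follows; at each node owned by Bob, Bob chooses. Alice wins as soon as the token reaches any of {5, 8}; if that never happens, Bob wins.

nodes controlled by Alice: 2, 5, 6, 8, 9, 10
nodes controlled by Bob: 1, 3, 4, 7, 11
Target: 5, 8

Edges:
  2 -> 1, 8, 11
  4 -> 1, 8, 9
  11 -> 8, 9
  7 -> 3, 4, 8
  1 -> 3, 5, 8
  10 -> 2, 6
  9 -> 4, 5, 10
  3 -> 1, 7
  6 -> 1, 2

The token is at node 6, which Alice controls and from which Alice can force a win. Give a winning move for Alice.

2

A0 = {5, 8}
A1: add {2, 9} — 2 (Alice) has 2→8; 9 (Alice) has 9→5.
A2: add {6, 10, 11} — 6 (Alice) has 6→2; 10 (Alice) has 10→2; 11 (Bob): all of {8, 9} already in.
A3 = A2; e.g. 1 (Bob) can still go to 3. Fixed point.
From 6, successor 2 is in the attractor (rank 1); the other successor 1 is not.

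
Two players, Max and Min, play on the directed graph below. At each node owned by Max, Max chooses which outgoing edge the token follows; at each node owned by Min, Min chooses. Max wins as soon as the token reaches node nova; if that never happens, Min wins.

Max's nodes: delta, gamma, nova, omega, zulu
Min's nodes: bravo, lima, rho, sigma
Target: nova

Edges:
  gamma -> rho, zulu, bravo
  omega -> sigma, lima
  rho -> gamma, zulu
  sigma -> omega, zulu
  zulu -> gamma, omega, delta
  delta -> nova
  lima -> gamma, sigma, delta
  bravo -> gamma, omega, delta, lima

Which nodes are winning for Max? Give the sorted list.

delta, gamma, nova, rho, zulu

A0 = {nova}
A1: add {delta} — delta (Max) has delta→nova.
A2: add {zulu} — zulu (Max) has zulu→delta.
A3: add {gamma} — gamma (Max) has gamma→zulu.
A4: add {rho} — rho (Min): all of {gamma, zulu} already in.
A5 = A4; e.g. omega (Max) has no edge into A4. Fixed point.
Max's winning region = {delta, gamma, nova, rho, zulu}.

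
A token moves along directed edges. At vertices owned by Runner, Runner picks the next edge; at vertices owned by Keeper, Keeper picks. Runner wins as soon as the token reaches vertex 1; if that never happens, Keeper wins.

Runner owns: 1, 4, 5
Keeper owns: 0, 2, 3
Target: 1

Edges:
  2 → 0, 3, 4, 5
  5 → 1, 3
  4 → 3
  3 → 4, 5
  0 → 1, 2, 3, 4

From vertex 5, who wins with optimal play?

A0 = {1}
A1: add {5} — 5 (Runner) has 5→1.
A2 = A1; e.g. 0 (Keeper) can still go to 2. Fixed point.
5 ∈ A1, so Runner can force the target.

Runner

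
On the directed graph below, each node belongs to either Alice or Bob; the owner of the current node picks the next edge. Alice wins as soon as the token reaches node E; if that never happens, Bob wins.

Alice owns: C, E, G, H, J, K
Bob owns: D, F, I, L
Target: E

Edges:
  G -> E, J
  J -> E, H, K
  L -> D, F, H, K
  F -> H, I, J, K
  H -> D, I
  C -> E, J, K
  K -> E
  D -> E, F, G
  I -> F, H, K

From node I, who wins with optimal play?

Bob

A0 = {E}
A1: add {C, G, J, K} — C (Alice) has C→E; G (Alice) has G→E; J (Alice) has J→E; K (Alice) has K→E.
A2 = A1; e.g. D (Bob) can still go to F. Fixed point.
I never enters the attractor, so Bob can avoid the target forever.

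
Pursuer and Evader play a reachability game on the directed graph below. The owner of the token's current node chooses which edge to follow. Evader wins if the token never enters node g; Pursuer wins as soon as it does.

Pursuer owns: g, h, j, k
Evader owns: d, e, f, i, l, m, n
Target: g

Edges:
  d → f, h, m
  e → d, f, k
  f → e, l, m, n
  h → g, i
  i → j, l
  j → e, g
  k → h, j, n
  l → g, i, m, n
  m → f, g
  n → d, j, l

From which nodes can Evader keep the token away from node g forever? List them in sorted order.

A0 = {g}
A1: add {h, j} — h (Pursuer) has h→g; j (Pursuer) has j→g.
A2: add {k} — k (Pursuer) has k→h.
A3 = A2; e.g. d (Evader) can still go to f. Fixed point.
Pursuer's attractor = {g, h, j, k}; Evader avoids the target exactly from the complement.

d, e, f, i, l, m, n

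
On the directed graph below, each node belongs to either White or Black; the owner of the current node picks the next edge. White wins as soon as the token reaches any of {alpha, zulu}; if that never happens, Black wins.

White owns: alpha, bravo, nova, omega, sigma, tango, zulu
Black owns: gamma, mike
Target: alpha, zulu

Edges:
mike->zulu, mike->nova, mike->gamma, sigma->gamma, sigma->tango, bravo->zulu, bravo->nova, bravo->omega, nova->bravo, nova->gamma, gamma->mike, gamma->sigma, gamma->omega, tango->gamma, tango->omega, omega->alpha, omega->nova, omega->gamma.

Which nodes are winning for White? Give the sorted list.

alpha, bravo, nova, omega, sigma, tango, zulu

A0 = {alpha, zulu}
A1: add {bravo, omega} — bravo (White) has bravo→zulu; omega (White) has omega→alpha.
A2: add {nova, tango} — nova (White) has nova→bravo; tango (White) has tango→omega.
A3: add {sigma} — sigma (White) has sigma→tango.
A4 = A3; e.g. mike (Black) can still go to gamma. Fixed point.
White's winning region = {alpha, bravo, nova, omega, sigma, tango, zulu}.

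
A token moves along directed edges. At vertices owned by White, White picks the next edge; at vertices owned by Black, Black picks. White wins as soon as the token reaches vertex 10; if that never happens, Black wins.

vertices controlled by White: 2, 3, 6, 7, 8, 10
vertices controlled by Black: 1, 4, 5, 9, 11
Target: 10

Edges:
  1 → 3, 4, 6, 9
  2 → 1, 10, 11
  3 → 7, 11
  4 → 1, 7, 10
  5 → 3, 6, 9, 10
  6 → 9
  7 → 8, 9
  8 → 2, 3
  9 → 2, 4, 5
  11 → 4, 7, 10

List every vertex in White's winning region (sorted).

2, 3, 7, 8, 10

A0 = {10}
A1: add {2} — 2 (White) has 2→10.
A2: add {8} — 8 (White) has 8→2.
A3: add {7} — 7 (White) has 7→8.
A4: add {3} — 3 (White) has 3→7.
A5 = A4; e.g. 1 (Black) can still go to 4. Fixed point.
White's winning region = {2, 3, 7, 8, 10}.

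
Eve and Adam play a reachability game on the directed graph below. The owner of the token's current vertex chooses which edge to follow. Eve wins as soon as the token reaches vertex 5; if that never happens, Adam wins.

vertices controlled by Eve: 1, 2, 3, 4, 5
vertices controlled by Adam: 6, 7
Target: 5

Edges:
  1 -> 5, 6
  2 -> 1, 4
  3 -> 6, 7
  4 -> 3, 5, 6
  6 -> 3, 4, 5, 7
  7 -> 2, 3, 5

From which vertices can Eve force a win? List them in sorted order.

1, 2, 4, 5

A0 = {5}
A1: add {1, 4} — 1 (Eve) has 1→5; 4 (Eve) has 4→5.
A2: add {2} — 2 (Eve) has 2→1.
A3 = A2; e.g. 3 (Eve) has no edge into A2. Fixed point.
Eve's winning region = {1, 2, 4, 5}.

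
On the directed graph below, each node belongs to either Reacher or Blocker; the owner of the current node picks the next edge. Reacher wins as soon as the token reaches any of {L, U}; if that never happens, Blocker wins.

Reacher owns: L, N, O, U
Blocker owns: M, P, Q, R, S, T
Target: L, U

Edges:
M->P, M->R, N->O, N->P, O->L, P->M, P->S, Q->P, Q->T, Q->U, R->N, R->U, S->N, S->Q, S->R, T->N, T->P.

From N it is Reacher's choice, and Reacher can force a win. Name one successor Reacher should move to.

O

A0 = {L, U}
A1: add {O} — O (Reacher) has O→L.
A2: add {N} — N (Reacher) has N→O.
A3: add {R} — R (Blocker): all of {N, U} already in.
A4 = A3; e.g. M (Blocker) can still go to P. Fixed point.
From N, successor O is in the attractor (rank 1); the other successor P is not.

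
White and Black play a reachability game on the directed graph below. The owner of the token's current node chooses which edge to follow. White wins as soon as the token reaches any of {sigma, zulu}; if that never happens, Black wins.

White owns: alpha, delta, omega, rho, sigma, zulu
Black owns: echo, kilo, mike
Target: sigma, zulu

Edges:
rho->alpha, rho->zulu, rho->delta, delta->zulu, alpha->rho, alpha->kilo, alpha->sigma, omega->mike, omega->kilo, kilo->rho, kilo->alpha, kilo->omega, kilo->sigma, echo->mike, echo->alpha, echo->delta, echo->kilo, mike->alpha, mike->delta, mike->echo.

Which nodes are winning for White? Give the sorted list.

alpha, delta, rho, sigma, zulu

A0 = {sigma, zulu}
A1: add {alpha, delta, rho} — rho (White) has rho→zulu; alpha (White) has alpha→sigma; delta (White) has delta→zulu.
A2 = A1; e.g. mike (Black) can still go to echo. Fixed point.
White's winning region = {alpha, delta, rho, sigma, zulu}.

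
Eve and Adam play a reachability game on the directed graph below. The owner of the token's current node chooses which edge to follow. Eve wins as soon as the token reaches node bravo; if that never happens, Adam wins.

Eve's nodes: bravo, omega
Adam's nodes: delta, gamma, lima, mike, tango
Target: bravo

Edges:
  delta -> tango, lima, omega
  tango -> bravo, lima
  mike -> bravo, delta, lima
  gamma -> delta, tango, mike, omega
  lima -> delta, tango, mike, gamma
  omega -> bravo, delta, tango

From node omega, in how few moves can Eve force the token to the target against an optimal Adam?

1

A0 = {bravo}
A1: add {omega} — omega (Eve) has omega→bravo.
A2 = A1; e.g. delta (Adam) can still go to tango. Fixed point.
omega enters the attractor at level 1, so Eve can force the target in 1 move from there.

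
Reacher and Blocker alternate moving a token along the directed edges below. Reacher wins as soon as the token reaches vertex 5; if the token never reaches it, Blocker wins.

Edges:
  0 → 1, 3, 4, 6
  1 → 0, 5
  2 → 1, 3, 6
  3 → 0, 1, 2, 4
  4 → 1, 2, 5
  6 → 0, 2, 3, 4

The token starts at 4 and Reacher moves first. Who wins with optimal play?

Track states (vertex, player-to-move).
A0 = {(5,Reacher), (5,Blocker)}
A1: add {(1,Reacher), (4,Reacher)}.
(4,Reacher) ∈ A1 ⇒ Reacher forces the target.

Reacher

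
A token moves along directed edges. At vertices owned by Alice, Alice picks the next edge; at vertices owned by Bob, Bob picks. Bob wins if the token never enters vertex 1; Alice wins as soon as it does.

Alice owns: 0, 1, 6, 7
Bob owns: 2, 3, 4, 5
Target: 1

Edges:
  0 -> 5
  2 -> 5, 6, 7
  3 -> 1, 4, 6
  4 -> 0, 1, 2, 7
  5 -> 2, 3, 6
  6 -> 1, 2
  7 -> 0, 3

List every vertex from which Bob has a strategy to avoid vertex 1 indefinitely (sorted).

A0 = {1}
A1: add {6} — 6 (Alice) has 6→1.
A2 = A1; e.g. 0 (Alice) has no edge into A1. Fixed point.
Alice's attractor = {1, 6}; Bob avoids the target exactly from the complement.

0, 2, 3, 4, 5, 7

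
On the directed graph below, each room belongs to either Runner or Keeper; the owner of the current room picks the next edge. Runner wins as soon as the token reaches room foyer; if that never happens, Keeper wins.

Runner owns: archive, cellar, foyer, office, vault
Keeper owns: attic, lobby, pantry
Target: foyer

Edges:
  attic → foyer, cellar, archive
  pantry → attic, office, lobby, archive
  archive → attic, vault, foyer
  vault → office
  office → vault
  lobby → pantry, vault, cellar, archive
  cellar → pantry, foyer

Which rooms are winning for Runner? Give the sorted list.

A0 = {foyer}
A1: add {archive, cellar} — cellar (Runner) has cellar→foyer; archive (Runner) has archive→foyer.
A2: add {attic} — attic (Keeper): all of {foyer, cellar, archive} already in.
A3 = A2; e.g. pantry (Keeper) can still go to office. Fixed point.
Runner's winning region = {archive, attic, cellar, foyer}.

archive, attic, cellar, foyer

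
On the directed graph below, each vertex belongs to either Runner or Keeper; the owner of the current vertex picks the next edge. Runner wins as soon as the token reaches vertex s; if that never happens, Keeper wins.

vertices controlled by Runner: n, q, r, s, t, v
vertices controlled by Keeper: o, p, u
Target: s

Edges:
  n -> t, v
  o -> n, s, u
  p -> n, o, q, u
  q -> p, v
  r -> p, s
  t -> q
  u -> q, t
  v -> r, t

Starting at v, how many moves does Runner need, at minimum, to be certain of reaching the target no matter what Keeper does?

A0 = {s}
A1: add {r} — r (Runner) has r→s.
A2: add {v} — v (Runner) has v→r.
v enters the attractor at level 2, so Runner can force the target in 2 moves from there.

2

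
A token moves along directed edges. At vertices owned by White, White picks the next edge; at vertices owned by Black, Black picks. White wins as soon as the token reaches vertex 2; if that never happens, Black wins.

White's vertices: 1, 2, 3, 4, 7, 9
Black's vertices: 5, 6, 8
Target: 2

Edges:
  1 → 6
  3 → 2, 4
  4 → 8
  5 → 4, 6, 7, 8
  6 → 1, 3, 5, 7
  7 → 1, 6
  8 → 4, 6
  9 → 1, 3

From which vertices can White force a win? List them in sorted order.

2, 3, 9

A0 = {2}
A1: add {3} — 3 (White) has 3→2.
A2: add {9} — 9 (White) has 9→3.
A3 = A2; e.g. 1 (White) has no edge into A2. Fixed point.
White's winning region = {2, 3, 9}.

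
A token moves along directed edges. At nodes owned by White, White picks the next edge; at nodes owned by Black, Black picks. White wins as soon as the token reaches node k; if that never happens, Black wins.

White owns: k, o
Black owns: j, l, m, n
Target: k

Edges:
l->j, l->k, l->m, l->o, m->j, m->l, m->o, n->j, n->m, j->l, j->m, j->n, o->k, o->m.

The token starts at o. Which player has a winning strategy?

White

A0 = {k}
A1: add {o} — o (White) has o→k.
A2 = A1; e.g. j (Black) can still go to l. Fixed point.
o ∈ A1, so White can force the target.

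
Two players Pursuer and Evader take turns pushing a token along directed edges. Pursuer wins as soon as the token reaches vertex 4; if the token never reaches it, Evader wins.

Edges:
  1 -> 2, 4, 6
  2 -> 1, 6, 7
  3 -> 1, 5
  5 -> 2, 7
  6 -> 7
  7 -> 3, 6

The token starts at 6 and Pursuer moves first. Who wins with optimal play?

Evader

Track states (vertex, player-to-move).
A0 = {(4,Pursuer), (4,Evader)}
A1: add {(1,Pursuer)}.
A2 = A1; e.g. (1,Evader) stays out. (6,Pursuer) never enters ⇒ Evader avoids the target.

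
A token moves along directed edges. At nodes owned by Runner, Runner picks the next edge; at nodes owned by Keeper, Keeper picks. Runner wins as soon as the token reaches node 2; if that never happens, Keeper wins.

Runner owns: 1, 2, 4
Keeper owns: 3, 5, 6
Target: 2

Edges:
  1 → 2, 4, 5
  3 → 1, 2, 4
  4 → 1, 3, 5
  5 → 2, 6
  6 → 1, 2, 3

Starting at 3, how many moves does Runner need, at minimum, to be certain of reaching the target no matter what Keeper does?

A0 = {2}
A1: add {1} — 1 (Runner) has 1→2.
A2: add {4} — 4 (Runner) has 4→1.
A3: add {3} — 3 (Keeper): all of {1, 2, 4} already in.
3 enters the attractor at level 3, so Runner can force the target in 3 moves from there.

3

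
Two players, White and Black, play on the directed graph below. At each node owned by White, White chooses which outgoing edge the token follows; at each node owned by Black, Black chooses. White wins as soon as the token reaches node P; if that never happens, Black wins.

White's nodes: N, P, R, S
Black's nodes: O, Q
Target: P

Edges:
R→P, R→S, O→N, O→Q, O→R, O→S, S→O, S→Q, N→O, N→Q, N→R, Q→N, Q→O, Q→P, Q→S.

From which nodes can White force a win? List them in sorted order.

A0 = {P}
A1: add {R} — R (White) has R→P.
A2: add {N} — N (White) has N→R.
A3 = A2; e.g. O (Black) can still go to Q. Fixed point.
White's winning region = {N, P, R}.

N, P, R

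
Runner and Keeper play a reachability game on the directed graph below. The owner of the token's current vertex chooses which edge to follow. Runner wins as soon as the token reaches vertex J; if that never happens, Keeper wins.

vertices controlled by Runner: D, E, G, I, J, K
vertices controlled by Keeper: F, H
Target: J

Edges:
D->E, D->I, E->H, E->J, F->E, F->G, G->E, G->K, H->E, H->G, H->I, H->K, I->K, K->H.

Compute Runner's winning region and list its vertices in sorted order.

A0 = {J}
A1: add {E} — E (Runner) has E→J.
A2: add {D, G} — D (Runner) has D→E; G (Runner) has G→E.
A3: add {F} — F (Keeper): all of {E, G} already in.
A4 = A3; e.g. H (Keeper) can still go to I. Fixed point.
Runner's winning region = {D, E, F, G, J}.

D, E, F, G, J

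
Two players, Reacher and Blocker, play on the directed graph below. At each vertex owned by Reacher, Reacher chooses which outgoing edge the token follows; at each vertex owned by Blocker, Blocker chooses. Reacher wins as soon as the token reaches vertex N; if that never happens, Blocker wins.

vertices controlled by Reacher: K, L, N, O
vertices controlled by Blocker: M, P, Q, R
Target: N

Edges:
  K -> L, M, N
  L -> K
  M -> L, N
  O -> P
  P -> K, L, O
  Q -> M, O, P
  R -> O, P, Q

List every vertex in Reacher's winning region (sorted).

K, L, M, N

A0 = {N}
A1: add {K} — K (Reacher) has K→N.
A2: add {L} — L (Reacher) has L→K.
A3: add {M} — M (Blocker): all of {L, N} already in.
A4 = A3; e.g. O (Reacher) has no edge into A3. Fixed point.
Reacher's winning region = {K, L, M, N}.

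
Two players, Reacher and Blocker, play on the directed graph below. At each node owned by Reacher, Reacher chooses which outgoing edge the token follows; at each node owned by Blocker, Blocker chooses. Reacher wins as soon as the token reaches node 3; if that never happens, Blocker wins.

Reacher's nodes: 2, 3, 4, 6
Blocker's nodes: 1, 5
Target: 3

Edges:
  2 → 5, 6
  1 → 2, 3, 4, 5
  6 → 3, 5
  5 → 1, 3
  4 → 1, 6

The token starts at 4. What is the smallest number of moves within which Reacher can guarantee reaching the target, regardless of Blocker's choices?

A0 = {3}
A1: add {6} — 6 (Reacher) has 6→3.
A2: add {2, 4} — 2 (Reacher) has 2→6; 4 (Reacher) has 4→6.
A3 = A2; e.g. 1 (Blocker) can still go to 5. Fixed point.
4 enters the attractor at level 2, so Reacher can force the target in 2 moves from there.

2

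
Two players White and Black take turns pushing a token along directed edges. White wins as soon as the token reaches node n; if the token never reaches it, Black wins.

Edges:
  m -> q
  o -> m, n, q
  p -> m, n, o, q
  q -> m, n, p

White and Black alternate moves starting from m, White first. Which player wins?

Black

Track states (vertex, player-to-move).
A0 = {(n,White), (n,Black)}
A1: add {(o,White), (p,White), (q,White)}.
A2: add {(m,Black)}.
A3 = A2; e.g. (m,White) stays out. (m,White) never enters ⇒ Black avoids the target.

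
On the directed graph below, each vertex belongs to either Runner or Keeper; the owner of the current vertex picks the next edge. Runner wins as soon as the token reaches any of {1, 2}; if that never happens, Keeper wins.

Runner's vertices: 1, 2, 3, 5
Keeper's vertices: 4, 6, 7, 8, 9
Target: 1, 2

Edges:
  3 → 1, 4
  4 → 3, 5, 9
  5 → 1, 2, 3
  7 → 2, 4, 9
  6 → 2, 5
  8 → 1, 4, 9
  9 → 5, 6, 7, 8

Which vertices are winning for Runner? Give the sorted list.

A0 = {1, 2}
A1: add {3, 5} — 3 (Runner) has 3→1; 5 (Runner) has 5→1.
A2: add {6} — 6 (Keeper): all of {2, 5} already in.
A3 = A2; e.g. 4 (Keeper) can still go to 9. Fixed point.
Runner's winning region = {1, 2, 3, 5, 6}.

1, 2, 3, 5, 6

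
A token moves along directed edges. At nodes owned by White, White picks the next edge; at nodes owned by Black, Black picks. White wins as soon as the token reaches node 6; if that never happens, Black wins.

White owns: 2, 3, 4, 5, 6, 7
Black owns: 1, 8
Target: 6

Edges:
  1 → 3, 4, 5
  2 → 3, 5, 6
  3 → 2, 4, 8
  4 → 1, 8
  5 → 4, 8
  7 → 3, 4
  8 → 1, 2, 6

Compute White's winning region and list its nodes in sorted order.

A0 = {6}
A1: add {2} — 2 (White) has 2→6.
A2: add {3} — 3 (White) has 3→2.
A3: add {7} — 7 (White) has 7→3.
A4 = A3; e.g. 1 (Black) can still go to 4. Fixed point.
White's winning region = {2, 3, 6, 7}.

2, 3, 6, 7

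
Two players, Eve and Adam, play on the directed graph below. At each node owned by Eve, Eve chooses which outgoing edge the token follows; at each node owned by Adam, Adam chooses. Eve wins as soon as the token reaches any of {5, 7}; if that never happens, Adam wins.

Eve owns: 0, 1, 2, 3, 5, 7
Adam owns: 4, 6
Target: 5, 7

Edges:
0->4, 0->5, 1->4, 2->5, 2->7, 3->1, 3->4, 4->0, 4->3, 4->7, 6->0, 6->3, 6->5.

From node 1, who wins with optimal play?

A0 = {5, 7}
A1: add {0, 2} — 0 (Eve) has 0→5; 2 (Eve) has 2→5.
A2 = A1; e.g. 1 (Eve) has no edge into A1. Fixed point.
1 never enters the attractor, so Adam can avoid the target forever.

Adam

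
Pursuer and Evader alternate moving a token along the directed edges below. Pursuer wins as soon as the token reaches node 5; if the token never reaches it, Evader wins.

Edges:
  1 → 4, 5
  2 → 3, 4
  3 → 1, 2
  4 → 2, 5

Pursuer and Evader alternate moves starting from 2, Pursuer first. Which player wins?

Track states (vertex, player-to-move).
A0 = {(5,Pursuer), (5,Evader)}
A1: add {(1,Pursuer), (4,Pursuer)}.
A2: add {(1,Evader)}.
A3: add {(3,Pursuer)}.
A4: add {(2,Evader)}.
A5 = A4; e.g. (2,Pursuer) stays out. (2,Pursuer) never enters ⇒ Evader avoids the target.

Evader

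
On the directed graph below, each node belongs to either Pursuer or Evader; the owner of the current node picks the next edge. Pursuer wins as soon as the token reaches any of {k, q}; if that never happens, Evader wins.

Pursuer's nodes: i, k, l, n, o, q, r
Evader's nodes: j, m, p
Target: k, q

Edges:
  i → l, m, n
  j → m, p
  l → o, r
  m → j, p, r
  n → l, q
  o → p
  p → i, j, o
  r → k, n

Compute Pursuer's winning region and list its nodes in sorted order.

A0 = {k, q}
A1: add {n, r} — n (Pursuer) has n→q; r (Pursuer) has r→k.
A2: add {i, l} — i (Pursuer) has i→n; l (Pursuer) has l→r.
A3 = A2; e.g. j (Evader) can still go to m. Fixed point.
Pursuer's winning region = {i, k, l, n, q, r}.

i, k, l, n, q, r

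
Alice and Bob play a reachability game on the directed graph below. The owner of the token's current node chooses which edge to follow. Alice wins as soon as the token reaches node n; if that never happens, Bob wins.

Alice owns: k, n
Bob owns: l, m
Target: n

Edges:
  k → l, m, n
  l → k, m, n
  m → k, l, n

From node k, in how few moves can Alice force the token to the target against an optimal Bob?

1

A0 = {n}
A1: add {k} — k (Alice) has k→n.
A2 = A1; e.g. l (Bob) can still go to m. Fixed point.
k enters the attractor at level 1, so Alice can force the target in 1 move from there.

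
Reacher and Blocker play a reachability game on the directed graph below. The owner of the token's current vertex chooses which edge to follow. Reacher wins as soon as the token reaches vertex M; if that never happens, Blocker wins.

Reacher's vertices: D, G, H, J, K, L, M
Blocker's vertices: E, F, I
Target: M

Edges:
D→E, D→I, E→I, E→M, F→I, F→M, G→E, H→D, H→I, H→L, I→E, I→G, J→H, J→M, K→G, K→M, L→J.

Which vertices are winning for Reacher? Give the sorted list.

H, J, K, L, M

A0 = {M}
A1: add {J, K} — J (Reacher) has J→M; K (Reacher) has K→M.
A2: add {L} — L (Reacher) has L→J.
A3: add {H} — H (Reacher) has H→L.
A4 = A3; e.g. D (Reacher) has no edge into A3. Fixed point.
Reacher's winning region = {H, J, K, L, M}.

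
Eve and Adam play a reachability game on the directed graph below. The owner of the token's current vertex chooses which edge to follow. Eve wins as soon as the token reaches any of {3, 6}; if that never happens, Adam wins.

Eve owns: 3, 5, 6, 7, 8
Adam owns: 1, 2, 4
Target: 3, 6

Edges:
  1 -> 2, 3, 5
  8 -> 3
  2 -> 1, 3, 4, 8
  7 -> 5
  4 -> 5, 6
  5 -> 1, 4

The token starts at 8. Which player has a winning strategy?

A0 = {3, 6}
A1: add {8} — 8 (Eve) has 8→3.
A2 = A1; e.g. 1 (Adam) can still go to 2. Fixed point.
8 ∈ A1, so Eve can force the target.

Eve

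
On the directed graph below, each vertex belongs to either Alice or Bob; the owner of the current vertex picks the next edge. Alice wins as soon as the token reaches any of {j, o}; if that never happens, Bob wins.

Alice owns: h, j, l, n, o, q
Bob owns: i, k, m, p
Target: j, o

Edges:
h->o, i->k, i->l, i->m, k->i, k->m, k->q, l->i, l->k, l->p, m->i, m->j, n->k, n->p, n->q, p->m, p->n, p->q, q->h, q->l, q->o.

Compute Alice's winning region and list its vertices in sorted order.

h, j, n, o, q

A0 = {j, o}
A1: add {h, q} — h (Alice) has h→o; q (Alice) has q→o.
A2: add {n} — n (Alice) has n→q.
A3 = A2; e.g. i (Bob) can still go to k. Fixed point.
Alice's winning region = {h, j, n, o, q}.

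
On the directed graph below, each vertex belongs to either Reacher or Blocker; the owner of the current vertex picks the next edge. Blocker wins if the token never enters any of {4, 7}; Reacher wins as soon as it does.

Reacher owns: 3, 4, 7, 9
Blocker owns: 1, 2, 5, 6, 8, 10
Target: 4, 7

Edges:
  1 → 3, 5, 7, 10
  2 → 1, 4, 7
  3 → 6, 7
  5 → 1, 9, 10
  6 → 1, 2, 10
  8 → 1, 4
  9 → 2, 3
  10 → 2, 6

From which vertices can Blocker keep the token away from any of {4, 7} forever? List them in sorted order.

A0 = {4, 7}
A1: add {3} — 3 (Reacher) has 3→7.
A2: add {9} — 9 (Reacher) has 9→3.
A3 = A2; e.g. 1 (Blocker) can still go to 5. Fixed point.
Reacher's attractor = {3, 4, 7, 9}; Blocker avoids the target exactly from the complement.

1, 2, 5, 6, 8, 10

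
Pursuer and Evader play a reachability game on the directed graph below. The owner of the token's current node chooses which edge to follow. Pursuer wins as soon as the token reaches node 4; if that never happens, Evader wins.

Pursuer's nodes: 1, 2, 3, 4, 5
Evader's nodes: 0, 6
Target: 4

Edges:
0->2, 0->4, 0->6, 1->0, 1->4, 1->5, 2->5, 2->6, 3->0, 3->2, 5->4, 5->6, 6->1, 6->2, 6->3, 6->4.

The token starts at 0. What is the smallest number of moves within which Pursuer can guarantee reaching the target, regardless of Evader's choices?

A0 = {4}
A1: add {1, 5} — 1 (Pursuer) has 1→4; 5 (Pursuer) has 5→4.
A2: add {2} — 2 (Pursuer) has 2→5.
A3: add {3} — 3 (Pursuer) has 3→2.
A4: add {6} — 6 (Evader): all of {1, 2, 3, 4} already in.
A5: add {0} — 0 (Evader): all of {2, 4, 6} already in.
A5 = all vertices. Fixed point.
0 enters the attractor at level 5, so Pursuer can force the target in 5 moves from there.

5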